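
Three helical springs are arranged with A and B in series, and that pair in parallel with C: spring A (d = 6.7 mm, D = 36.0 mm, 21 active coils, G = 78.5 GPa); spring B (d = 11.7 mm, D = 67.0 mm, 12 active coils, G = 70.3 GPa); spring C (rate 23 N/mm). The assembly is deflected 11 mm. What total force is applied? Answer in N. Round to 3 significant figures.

407 N

k_A = Gd⁴/(8D³N_a) = (78.5×10³)(6.7⁴)/(8·36.0³·21) = 20.181 N/mm
k_B = Gd⁴/(8D³N_a) = (70.3×10³)(11.7⁴)/(8·67.0³·12) = 45.625 N/mm
Springs A,B series: k_AB = 1/(1/20.181+1/45.625) = 13.992 N/mm; parallel with C: k_eq = 13.992+23 = 36.992 N/mm
F = k_eq·δ = 36.992·11 = 406.91 N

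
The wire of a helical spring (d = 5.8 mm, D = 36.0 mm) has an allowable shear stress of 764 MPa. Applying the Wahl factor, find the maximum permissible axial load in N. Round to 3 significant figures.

1310 N

C = D/d = 36.0/5.8 = 6.2069
K_W = (4C−1)/(4C−4) + 0.615/C = 23.828/20.828 + 0.0991 = 1.2431
τ_max = K·8FD/(πd³) → F_max = τ_allow·πd³/(8DK)
F_max = 764·π·5.8³/(8·36.0·1.2431) = 4.683e+05/358.02 = 1308 N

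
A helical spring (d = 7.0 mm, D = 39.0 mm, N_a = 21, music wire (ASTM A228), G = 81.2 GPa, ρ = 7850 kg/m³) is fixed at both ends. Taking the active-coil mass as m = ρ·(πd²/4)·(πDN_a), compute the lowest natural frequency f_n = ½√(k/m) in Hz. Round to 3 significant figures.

79.3 Hz

k = Gd⁴/(8D³N_a) = (81.2×10³)(7.0⁴)/(8·39.0³·21) = 19.563 N/mm = 19563 N/m
Wire length L = πDN_a = π·39.0·21 = 2573 mm
m = ρ·(πd²/4)·L = 7850 × 38.485×10⁻⁶ m² × 2.573 m = 0.7773 kg
f_n = ½√(k/m) = 0.5·√(19563/0.7773) = 0.5·√(25168) = 79.323 Hz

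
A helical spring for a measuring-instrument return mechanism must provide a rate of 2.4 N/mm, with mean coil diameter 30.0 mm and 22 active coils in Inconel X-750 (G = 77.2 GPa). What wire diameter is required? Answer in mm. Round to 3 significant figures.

d = (8D³N_a·k / G)^(1/4) = (8·30.0³·22·2.4 / (77.2×10³))^0.25
  = (147.73)^0.25 = 3.4863 mm

3.49 mm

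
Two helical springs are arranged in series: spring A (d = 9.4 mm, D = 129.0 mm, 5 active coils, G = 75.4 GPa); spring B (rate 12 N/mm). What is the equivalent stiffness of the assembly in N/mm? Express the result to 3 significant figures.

k_A = Gd⁴/(8D³N_a) = (75.4×10³)(9.4⁴)/(8·129.0³·5) = 6.8557 N/mm
Series: 1/k_eq = 1/6.8557 + 1/12 = 0.2292; k_eq = 4.3631 N/mm

4.36 N/mm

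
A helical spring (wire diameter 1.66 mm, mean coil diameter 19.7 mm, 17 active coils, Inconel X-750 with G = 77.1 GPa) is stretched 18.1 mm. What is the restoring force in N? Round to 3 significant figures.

k = Gd⁴/(8D³N_a) = (77.1×10³)(1.66⁴)/(8·19.7³·17) = 0.56305 N/mm
F = k·δ = 0.56305 × 18.1 = 10.191 N

10.2 N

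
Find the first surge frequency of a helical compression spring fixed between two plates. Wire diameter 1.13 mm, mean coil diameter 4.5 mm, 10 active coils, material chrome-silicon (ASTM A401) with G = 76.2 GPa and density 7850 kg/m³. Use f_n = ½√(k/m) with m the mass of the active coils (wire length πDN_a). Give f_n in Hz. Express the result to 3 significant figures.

k = Gd⁴/(8D³N_a) = (76.2×10³)(1.13⁴)/(8·4.5³·10) = 17.043 N/mm = 17043 N/m
Wire length L = πDN_a = π·4.5·10 = 141.37 mm
m = ρ·(πd²/4)·L = 7850 × 1.0029×10⁻⁶ m² × 0.14137 m = 0.001113 kg
f_n = ½√(k/m) = 0.5·√(17043/0.001113) = 0.5·√(1.5313e+07) = 1956.6 Hz

1960 Hz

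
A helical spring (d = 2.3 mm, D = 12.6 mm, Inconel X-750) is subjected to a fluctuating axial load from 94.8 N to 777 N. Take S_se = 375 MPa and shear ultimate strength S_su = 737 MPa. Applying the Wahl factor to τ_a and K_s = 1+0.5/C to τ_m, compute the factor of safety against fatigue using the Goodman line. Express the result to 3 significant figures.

0.210

C = D/d = 12.6/2.3 = 5.4783; K_W = (4C−1)/(4C−4)+0.615/C = 1.2797; K_s = 1+0.5/C = 1.0913
F_a = (F_max−F_min)/2 = 341.1 N; F_m = (F_max+F_min)/2 = 435.9 N
τ_a = K_W·8F_aD/(πd³) = 1.2797 × 899.52 = 1151.1 MPa
τ_m = K_s·8F_mD/(πd³) = 1.0913 × 1149.5 = 1254.4 MPa
Goodman: 1/n_f = τ_a/S_se + τ_m/S_su = 1151.1/375 + 1254.4/737 = 3.06972 + 1.70207 = 4.7718
n_f = 1/4.7718 = 0.2096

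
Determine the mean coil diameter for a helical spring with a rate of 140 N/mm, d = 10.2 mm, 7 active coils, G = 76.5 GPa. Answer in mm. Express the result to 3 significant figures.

47.3 mm

D = (Gd⁴/(8N_a·k))^(1/3) = (76.5×10³·10.2⁴/(8·7·140))^(1/3)
  = (105620)^(1/3) = 47.2696 mm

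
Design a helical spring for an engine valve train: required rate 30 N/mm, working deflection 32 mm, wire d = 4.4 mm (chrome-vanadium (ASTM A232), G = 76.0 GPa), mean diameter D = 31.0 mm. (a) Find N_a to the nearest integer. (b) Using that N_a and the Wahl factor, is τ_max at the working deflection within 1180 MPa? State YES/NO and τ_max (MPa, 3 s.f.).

N_a = Gd⁴/(8D³k) = (76.0×10³)(4.4⁴)/(8·31.0³·30) = 3.984 → N_a = 4
Actual rate k = Gd⁴/(8D³·4) = 29.881 N/mm
Working load F = kδ = 29.881·32 = 956.18 N
C = 31.0/4.4 = 7.0455; K_W = (4C−1)/(4C−4)+0.615/C = 1.2114
τ_max = K_W·8FD/(πd³) = 1.2114·886.1 = 1073.4 MPa
τ_max ≤ 1180 MPa → acceptable

(a) 4 coils; (b) YES, τ_max = 1070 MPa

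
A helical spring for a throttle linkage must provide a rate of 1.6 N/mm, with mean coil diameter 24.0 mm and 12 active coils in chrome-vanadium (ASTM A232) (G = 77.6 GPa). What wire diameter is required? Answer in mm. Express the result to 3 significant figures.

2.29 mm

d = (8D³N_a·k / G)^(1/4) = (8·24.0³·12·1.6 / (77.6×10³))^0.25
  = (27.363)^0.25 = 2.2871 mm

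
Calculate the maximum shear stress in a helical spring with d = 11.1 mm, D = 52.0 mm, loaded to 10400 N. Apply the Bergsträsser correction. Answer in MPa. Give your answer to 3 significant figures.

1330 MPa

Spring index C = D/d = 52.0/11.1 = 4.6847
K_B = (4C+2)/(4C−3) = 20.739/15.739 = 1.3177
τ₀ = 8FD/(πd³) = 8·10400·52.0/(π·11.1³) = 4.3264e+06/4296.5 = 1006.9 MPa
τ_max = K·τ₀ = 1.3177 × 1006.9 = 1326.8 MPa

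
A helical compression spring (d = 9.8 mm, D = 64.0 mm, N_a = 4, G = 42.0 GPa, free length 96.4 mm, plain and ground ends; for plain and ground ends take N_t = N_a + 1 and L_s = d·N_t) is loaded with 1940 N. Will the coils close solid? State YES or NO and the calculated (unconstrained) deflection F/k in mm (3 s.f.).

k = Gd⁴/(8D³N_a) = (42.0×10³)(9.8⁴)/(8·64.0³·4) = 46.181 N/mm
N_t = 5; L_s = 9.8·5 = 49 mm; δ_solid = L₀ − L_s = 96.4 − 49 = 47.4 mm
δ = F/k = 1940/46.181 = 42.009 mm
δ < δ_solid → spring does not go solid

NO, δ = 42.0 mm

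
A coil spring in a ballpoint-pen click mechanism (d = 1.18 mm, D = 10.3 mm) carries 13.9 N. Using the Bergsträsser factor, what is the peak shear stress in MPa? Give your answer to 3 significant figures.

Spring index C = D/d = 10.3/1.18 = 8.7288
K_B = (4C+2)/(4C−3) = 36.915/31.915 = 1.1567
τ₀ = 8FD/(πd³) = 8·13.9·10.3/(π·1.18³) = 1145.36/5.1617 = 221.89 MPa
τ_max = K·τ₀ = 1.1567 × 221.89 = 256.66 MPa

257 MPa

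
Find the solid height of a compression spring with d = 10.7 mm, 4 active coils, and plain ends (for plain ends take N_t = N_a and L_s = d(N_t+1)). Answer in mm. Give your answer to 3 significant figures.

plain ends: N_t = N_a = 4
L_s = d·(N_t+1) = 10.7 × 5 = 53.5 mm

53.5 mm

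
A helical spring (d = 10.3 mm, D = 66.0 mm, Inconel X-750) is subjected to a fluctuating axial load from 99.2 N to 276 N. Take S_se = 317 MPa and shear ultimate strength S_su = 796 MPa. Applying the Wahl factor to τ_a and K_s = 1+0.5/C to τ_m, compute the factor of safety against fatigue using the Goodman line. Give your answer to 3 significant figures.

10.9

C = D/d = 66.0/10.3 = 6.4078; K_W = (4C−1)/(4C−4)+0.615/C = 1.2347; K_s = 1+0.5/C = 1.0780
F_a = (F_max−F_min)/2 = 88.4 N; F_m = (F_max+F_min)/2 = 187.6 N
τ_a = K_W·8F_aD/(πd³) = 1.2347 × 13.596 = 16.787 MPa
τ_m = K_s·8F_mD/(πd³) = 1.0780 × 28.854 = 31.105 MPa
Goodman: 1/n_f = τ_a/S_se + τ_m/S_su = 16.787/317 + 31.105/796 = 0.05296 + 0.03908 = 0.092033
n_f = 1/0.092033 = 10.87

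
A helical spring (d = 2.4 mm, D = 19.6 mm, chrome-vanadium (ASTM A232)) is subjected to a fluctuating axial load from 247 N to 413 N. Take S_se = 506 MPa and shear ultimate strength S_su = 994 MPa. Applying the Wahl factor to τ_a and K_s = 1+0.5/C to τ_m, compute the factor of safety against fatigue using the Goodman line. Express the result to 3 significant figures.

0.507

C = D/d = 19.6/2.4 = 8.1667; K_W = (4C−1)/(4C−4)+0.615/C = 1.1800; K_s = 1+0.5/C = 1.0612
F_a = (F_max−F_min)/2 = 83 N; F_m = (F_max+F_min)/2 = 330 N
τ_a = K_W·8F_aD/(πd³) = 1.1800 × 299.67 = 353.6 MPa
τ_m = K_s·8F_mD/(πd³) = 1.0612 × 1191.5 = 1264.4 MPa
Goodman: 1/n_f = τ_a/S_se + τ_m/S_su = 353.6/506 + 1264.4/994 = 0.69881 + 1.27203 = 1.9708
n_f = 1/1.9708 = 0.5074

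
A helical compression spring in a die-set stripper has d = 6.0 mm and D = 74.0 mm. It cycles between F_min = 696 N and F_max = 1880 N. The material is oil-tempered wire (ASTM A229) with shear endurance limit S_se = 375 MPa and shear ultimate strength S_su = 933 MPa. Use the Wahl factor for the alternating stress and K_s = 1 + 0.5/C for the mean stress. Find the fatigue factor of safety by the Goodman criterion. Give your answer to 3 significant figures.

C = D/d = 74.0/6.0 = 12.3333; K_W = (4C−1)/(4C−4)+0.615/C = 1.1160; K_s = 1+0.5/C = 1.0405
F_a = (F_max−F_min)/2 = 592 N; F_m = (F_max+F_min)/2 = 1288 N
τ_a = K_W·8F_aD/(πd³) = 1.1160 × 516.46 = 576.39 MPa
τ_m = K_s·8F_mD/(πd³) = 1.0405 × 1123.7 = 1169.2 MPa
Goodman: 1/n_f = τ_a/S_se + τ_m/S_su = 576.39/375 + 1169.2/933 = 1.53705 + 1.25317 = 2.7902
n_f = 1/2.7902 = 0.3584

0.358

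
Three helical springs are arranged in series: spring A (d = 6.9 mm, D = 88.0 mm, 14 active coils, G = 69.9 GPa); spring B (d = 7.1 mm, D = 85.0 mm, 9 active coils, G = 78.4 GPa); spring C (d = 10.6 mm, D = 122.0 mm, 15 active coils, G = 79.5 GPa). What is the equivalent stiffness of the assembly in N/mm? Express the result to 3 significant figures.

k_A = Gd⁴/(8D³N_a) = (69.9×10³)(6.9⁴)/(8·88.0³·14) = 2.0759 N/mm
k_B = Gd⁴/(8D³N_a) = (78.4×10³)(7.1⁴)/(8·85.0³·9) = 4.5057 N/mm
k_C = Gd⁴/(8D³N_a) = (79.5×10³)(10.6⁴)/(8·122.0³·15) = 4.6061 N/mm
Series: 1/k_eq = 1/2.0759 + 1/4.5057 + 1/4.6061 = 0.92076; k_eq = 1.0861 N/mm

1.09 N/mm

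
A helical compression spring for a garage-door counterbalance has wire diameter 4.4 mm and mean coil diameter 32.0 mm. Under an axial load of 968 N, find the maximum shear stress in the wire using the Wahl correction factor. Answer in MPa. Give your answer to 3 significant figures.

Spring index C = D/d = 32.0/4.4 = 7.2727
K_W = (4C−1)/(4C−4) + 0.615/C = 28.091/25.091 + 0.0846 = 1.2041
τ₀ = 8FD/(πd³) = 8·968·32.0/(π·4.4³) = 247808/267.61 = 925.99 MPa
τ_max = K·τ₀ = 1.2041 × 925.99 = 1115 MPa

1120 MPa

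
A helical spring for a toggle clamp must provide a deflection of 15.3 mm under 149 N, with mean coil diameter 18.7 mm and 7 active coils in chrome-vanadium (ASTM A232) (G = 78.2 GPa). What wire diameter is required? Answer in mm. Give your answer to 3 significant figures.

2.60 mm

Required rate k = F/δ = 149/15.3 = 9.7386 N/mm
d = (8D³N_a·k / G)^(1/4) = (8·18.7³·7·9.7386 / (78.2×10³))^0.25
  = (45.604)^0.25 = 2.5987 mm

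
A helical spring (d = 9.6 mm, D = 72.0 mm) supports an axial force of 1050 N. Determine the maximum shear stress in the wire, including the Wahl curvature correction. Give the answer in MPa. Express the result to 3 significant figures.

261 MPa

Spring index C = D/d = 72.0/9.6 = 7.5000
K_W = (4C−1)/(4C−4) + 0.615/C = 29.000/26.000 + 0.0820 = 1.1974
τ₀ = 8FD/(πd³) = 8·1050·72.0/(π·9.6³) = 604800/2779.5 = 217.59 MPa
τ_max = K·τ₀ = 1.1974 × 217.59 = 260.54 MPa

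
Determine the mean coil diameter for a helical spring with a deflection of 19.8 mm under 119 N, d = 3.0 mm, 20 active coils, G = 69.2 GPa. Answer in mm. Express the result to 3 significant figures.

18.0 mm

Required rate k = F/δ = 119/19.8 = 6.0101 N/mm
D = (Gd⁴/(8N_a·k))^(1/3) = (69.2×10³·3.0⁴/(8·20·6.0101))^(1/3)
  = (5828.94)^(1/3) = 17.9968 mm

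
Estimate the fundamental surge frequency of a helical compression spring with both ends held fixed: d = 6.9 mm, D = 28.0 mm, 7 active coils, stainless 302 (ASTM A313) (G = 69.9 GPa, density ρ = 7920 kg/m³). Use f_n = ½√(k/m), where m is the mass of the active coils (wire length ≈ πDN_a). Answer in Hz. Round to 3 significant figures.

420 Hz

k = Gd⁴/(8D³N_a) = (69.9×10³)(6.9⁴)/(8·28.0³·7) = 128.89 N/mm = 1.2889e+05 N/m
Wire length L = πDN_a = π·28.0·7 = 615.75 mm
m = ρ·(πd²/4)·L = 7920 × 37.393×10⁻⁶ m² × 0.61575 m = 0.18236 kg
f_n = ½√(k/m) = 0.5·√(1.2889e+05/0.18236) = 0.5·√(7.0679e+05) = 420.35 Hz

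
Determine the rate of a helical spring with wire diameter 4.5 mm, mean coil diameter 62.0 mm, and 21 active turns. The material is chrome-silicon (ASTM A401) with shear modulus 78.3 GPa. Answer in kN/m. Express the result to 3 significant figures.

k = Gd⁴/(8D³N_a) = (78.3×10³ × 4.5⁴) / (8 × 62.0³ × 21)
  = 3.21079e+07 / 4.00391e+07 = 0.80191 N/mm

0.802 kN/m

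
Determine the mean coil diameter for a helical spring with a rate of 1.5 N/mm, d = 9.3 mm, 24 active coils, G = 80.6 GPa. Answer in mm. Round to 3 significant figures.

D = (Gd⁴/(8N_a·k))^(1/3) = (80.6×10³·9.3⁴/(8·24·1.5))^(1/3)
  = (2.09351e+06)^(1/3) = 127.9258 mm

128 mm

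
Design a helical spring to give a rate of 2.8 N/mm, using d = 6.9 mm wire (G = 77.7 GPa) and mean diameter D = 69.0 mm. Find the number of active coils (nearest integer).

N_a = Gd⁴/(8D³k) = (77.7×10³ × 6.9⁴)/(8 × 69.0³ × 2.8)
    = 1.76124e+08 / 7.3586e+06 = 23.93 → 24 coils

24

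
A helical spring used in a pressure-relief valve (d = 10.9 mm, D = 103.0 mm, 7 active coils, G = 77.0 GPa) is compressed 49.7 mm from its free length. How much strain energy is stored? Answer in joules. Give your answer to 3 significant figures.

21.9 J

k = Gd⁴/(8D³N_a) = (77.0×10³)(10.9⁴)/(8·103.0³·7) = 17.762 N/mm
U = ½kδ² = 0.5 × 17.762 × 49.7² = 21937 N·mm = 21.937 J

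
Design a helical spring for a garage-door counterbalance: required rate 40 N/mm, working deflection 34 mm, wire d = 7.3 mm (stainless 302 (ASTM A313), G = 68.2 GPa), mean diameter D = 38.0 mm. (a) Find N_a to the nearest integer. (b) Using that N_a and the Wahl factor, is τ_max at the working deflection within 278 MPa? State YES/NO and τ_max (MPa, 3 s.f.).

(a) 11 coils; (b) NO, τ_max = 440 MPa

N_a = Gd⁴/(8D³k) = (68.2×10³)(7.3⁴)/(8·38.0³·40) = 11.03 → N_a = 11
Actual rate k = Gd⁴/(8D³·11) = 40.109 N/mm
Working load F = kδ = 40.109·34 = 1363.7 N
C = 38.0/7.3 = 5.2055; K_W = (4C−1)/(4C−4)+0.615/C = 1.2965
τ_max = K_W·8FD/(πd³) = 1.2965·339.22 = 439.79 MPa
τ_max > 278 MPa → exceeds allowable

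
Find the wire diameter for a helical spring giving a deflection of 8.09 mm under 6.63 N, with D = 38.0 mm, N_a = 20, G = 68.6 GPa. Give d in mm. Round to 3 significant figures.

3.20 mm

Required rate k = F/δ = 6.63/8.09 = 0.81953 N/mm
d = (8D³N_a·k / G)^(1/4) = (8·38.0³·20·0.81953 / (68.6×10³))^0.25
  = (104.88)^0.25 = 3.2002 mm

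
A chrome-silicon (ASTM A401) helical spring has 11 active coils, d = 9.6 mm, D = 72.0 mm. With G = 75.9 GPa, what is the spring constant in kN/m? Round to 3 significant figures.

19.6 kN/m

k = Gd⁴/(8D³N_a) = (75.9×10³ × 9.6⁴) / (8 × 72.0³ × 11)
  = 6.44654e+08 / 3.28458e+07 = 19.627 N/mm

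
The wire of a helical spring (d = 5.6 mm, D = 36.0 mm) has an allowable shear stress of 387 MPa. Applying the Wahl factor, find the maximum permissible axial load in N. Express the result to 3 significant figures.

C = D/d = 36.0/5.6 = 6.4286
K_W = (4C−1)/(4C−4) + 0.615/C = 24.714/21.714 + 0.0957 = 1.2338
τ_max = K·8FD/(πd³) → F_max = τ_allow·πd³/(8DK)
F_max = 387·π·5.6³/(8·36.0·1.2338) = 2.1351e+05/355.34 = 600.87 N

601 N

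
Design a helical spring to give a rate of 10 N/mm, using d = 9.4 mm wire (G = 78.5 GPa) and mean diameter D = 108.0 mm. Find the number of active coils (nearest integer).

6

N_a = Gd⁴/(8D³k) = (78.5×10³ × 9.4⁴)/(8 × 108.0³ × 10)
    = 6.12888e+08 / 1.00777e+08 = 6.082 → 6 coils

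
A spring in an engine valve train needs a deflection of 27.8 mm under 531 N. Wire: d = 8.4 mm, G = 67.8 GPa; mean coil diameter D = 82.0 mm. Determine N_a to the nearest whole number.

Required rate k = F/δ = 531/27.8 = 19.101 N/mm
N_a = Gd⁴/(8D³k) = (67.8×10³ × 8.4⁴)/(8 × 82.0³ × 19.101)
    = 3.37557e+08 / 8.42522e+07 = 4.007 → 4 coils

4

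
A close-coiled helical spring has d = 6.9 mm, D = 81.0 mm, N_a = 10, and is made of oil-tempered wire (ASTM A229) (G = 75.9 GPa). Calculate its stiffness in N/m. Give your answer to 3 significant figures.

4050 N/m

k = Gd⁴/(8D³N_a) = (75.9×10³ × 6.9⁴) / (8 × 81.0³ × 10)
  = 1.72043e+08 / 4.25153e+07 = 4.0466 N/mm = 4046.6 N/m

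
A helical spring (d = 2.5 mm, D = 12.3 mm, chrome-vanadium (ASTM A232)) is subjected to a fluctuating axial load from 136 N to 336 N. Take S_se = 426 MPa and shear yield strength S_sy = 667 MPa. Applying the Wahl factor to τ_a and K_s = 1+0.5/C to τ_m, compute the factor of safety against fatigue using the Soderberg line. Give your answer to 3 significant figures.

C = D/d = 12.3/2.5 = 4.9200; K_W = (4C−1)/(4C−4)+0.615/C = 1.3163; K_s = 1+0.5/C = 1.1016
F_a = (F_max−F_min)/2 = 100 N; F_m = (F_max+F_min)/2 = 236 N
τ_a = K_W·8F_aD/(πd³) = 1.3163 × 200.46 = 263.87 MPa
τ_m = K_s·8F_mD/(πd³) = 1.1016 × 473.08 = 521.16 MPa
Soderberg: 1/n_f = τ_a/S_se + τ_m/S_sy = 263.87/426 + 521.16/667 = 0.61941 + 0.78135 = 1.4008
n_f = 1/1.4008 = 0.7139

0.714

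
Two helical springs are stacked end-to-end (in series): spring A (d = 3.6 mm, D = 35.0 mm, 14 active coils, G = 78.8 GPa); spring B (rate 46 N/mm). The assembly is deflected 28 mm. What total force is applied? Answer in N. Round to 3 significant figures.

72.8 N

k_A = Gd⁴/(8D³N_a) = (78.8×10³)(3.6⁴)/(8·35.0³·14) = 2.7562 N/mm
Series: 1/k_eq = 1/2.7562 + 1/46 = 0.38455; k_eq = 2.6004 N/mm
F = k_eq·δ = 2.6004·28 = 72.811 N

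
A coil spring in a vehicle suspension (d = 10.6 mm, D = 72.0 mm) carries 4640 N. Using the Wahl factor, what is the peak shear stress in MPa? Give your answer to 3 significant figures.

Spring index C = D/d = 72.0/10.6 = 6.7925
K_W = (4C−1)/(4C−4) + 0.615/C = 26.170/23.170 + 0.0905 = 1.2200
τ₀ = 8FD/(πd³) = 8·4640·72.0/(π·10.6³) = 2.67264e+06/3741.7 = 714.29 MPa
τ_max = K·τ₀ = 1.2200 × 714.29 = 871.45 MPa

871 MPa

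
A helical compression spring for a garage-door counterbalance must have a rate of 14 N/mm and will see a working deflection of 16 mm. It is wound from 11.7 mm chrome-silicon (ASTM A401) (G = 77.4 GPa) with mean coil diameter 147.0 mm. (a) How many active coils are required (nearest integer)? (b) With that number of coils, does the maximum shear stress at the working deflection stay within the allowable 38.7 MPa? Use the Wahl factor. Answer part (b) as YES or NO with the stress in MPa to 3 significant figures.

N_a = Gd⁴/(8D³k) = (77.4×10³)(11.7⁴)/(8·147.0³·14) = 4.077 → N_a = 4
Actual rate k = Gd⁴/(8D³·4) = 14.269 N/mm
Working load F = kδ = 14.269·16 = 228.3 N
C = 147.0/11.7 = 12.5641; K_W = (4C−1)/(4C−4)+0.615/C = 1.1138
τ_max = K_W·8FD/(πd³) = 1.1138·53.358 = 59.431 MPa
τ_max > 38.7 MPa → exceeds allowable

(a) 4 coils; (b) NO, τ_max = 59.4 MPa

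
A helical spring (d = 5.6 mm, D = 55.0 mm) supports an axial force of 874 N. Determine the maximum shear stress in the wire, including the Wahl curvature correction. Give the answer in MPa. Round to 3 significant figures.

Spring index C = D/d = 55.0/5.6 = 9.8214
K_W = (4C−1)/(4C−4) + 0.615/C = 38.286/35.286 + 0.0626 = 1.1476
τ₀ = 8FD/(πd³) = 8·874·55.0/(π·5.6³) = 384560/551.71 = 697.03 MPa
τ_max = K·τ₀ = 1.1476 × 697.03 = 799.94 MPa

800 MPa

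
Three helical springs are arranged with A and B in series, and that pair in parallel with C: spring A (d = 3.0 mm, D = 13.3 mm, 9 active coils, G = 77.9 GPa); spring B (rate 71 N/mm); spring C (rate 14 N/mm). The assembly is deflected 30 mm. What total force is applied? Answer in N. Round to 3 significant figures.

k_A = Gd⁴/(8D³N_a) = (77.9×10³)(3.0⁴)/(8·13.3³·9) = 37.251 N/mm
Springs A,B series: k_AB = 1/(1/37.251+1/71) = 24.432 N/mm; parallel with C: k_eq = 24.432+14 = 38.432 N/mm
F = k_eq·δ = 38.432·30 = 1153 N

1150 N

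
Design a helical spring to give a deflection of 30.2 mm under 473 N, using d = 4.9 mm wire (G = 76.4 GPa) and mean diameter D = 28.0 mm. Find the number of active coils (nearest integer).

Required rate k = F/δ = 473/30.2 = 15.662 N/mm
N_a = Gd⁴/(8D³k) = (76.4×10³ × 4.9⁴)/(8 × 28.0³ × 15.662)
    = 4.40431e+07 / 2.75054e+06 = 16.01 → 16 coils

16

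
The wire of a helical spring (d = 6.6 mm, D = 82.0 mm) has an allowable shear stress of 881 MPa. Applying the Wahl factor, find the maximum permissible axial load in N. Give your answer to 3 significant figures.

C = D/d = 82.0/6.6 = 12.4242
K_W = (4C−1)/(4C−4) + 0.615/C = 48.697/45.697 + 0.0495 = 1.1151
τ_max = K·8FD/(πd³) → F_max = τ_allow·πd³/(8DK)
F_max = 881·π·6.6³/(8·82.0·1.1151) = 7.9572e+05/731.54 = 1087.7 N

1090 N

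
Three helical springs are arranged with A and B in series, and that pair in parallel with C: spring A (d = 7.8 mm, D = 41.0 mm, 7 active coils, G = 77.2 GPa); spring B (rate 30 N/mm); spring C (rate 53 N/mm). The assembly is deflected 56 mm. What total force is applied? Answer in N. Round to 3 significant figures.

k_A = Gd⁴/(8D³N_a) = (77.2×10³)(7.8⁴)/(8·41.0³·7) = 74.038 N/mm
Springs A,B series: k_AB = 1/(1/74.038+1/30) = 21.349 N/mm; parallel with C: k_eq = 21.349+53 = 74.349 N/mm
F = k_eq·δ = 74.349·56 = 4163.6 N

4160 N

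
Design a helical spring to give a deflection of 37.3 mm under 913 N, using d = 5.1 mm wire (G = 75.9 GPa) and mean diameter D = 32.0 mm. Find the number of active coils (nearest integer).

Required rate k = F/δ = 913/37.3 = 24.477 N/mm
N_a = Gd⁴/(8D³k) = (75.9×10³ × 5.1⁴)/(8 × 32.0³ × 24.477)
    = 5.13479e+07 / 6.41655e+06 = 8.002 → 8 coils

8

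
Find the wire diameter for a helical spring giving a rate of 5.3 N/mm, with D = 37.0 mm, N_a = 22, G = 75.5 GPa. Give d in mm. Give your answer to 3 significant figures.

5.00 mm

d = (8D³N_a·k / G)^(1/4) = (8·37.0³·22·5.3 / (75.5×10³))^0.25
  = (625.82)^0.25 = 5.0016 mm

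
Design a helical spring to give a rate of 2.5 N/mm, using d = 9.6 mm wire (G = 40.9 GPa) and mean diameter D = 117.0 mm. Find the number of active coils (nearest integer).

N_a = Gd⁴/(8D³k) = (40.9×10³ × 9.6⁴)/(8 × 117.0³ × 2.5)
    = 3.47383e+08 / 3.20323e+07 = 10.84 → 11 coils

11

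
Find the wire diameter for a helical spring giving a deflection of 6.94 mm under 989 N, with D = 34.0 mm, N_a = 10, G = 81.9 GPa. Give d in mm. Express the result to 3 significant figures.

8.60 mm

Required rate k = F/δ = 989/6.94 = 142.51 N/mm
d = (8D³N_a·k / G)^(1/4) = (8·34.0³·10·142.51 / (81.9×10³))^0.25
  = (5471.2)^0.25 = 8.6004 mm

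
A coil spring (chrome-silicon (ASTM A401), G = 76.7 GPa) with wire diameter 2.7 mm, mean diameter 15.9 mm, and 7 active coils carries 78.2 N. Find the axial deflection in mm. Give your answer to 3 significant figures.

k = Gd⁴/(8D³N_a) = (76.7×10³)(2.7⁴)/(8·15.9³·7) = 18.108 N/mm
δ = F/k = 78.2 / 18.108 = 4.3185 mm

4.32 mm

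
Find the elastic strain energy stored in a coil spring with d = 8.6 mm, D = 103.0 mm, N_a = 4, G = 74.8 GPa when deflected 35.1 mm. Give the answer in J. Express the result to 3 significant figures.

7.21 J

k = Gd⁴/(8D³N_a) = (74.8×10³)(8.6⁴)/(8·103.0³·4) = 11.701 N/mm
U = ½kδ² = 0.5 × 11.701 × 35.1² = 7208.1 N·mm = 7.2081 J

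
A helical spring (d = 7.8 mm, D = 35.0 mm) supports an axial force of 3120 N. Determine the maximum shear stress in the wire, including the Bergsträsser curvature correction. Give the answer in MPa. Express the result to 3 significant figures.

782 MPa

Spring index C = D/d = 35.0/7.8 = 4.4872
K_B = (4C+2)/(4C−3) = 19.949/14.949 = 1.3345
τ₀ = 8FD/(πd³) = 8·3120·35.0/(π·7.8³) = 873600/1490.8 = 585.97 MPa
τ_max = K·τ₀ = 1.3345 × 585.97 = 781.97 MPa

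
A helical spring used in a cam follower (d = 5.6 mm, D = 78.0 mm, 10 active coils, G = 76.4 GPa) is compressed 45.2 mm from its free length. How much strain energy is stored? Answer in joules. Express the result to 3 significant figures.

2.02 J

k = Gd⁴/(8D³N_a) = (76.4×10³)(5.6⁴)/(8·78.0³·10) = 1.9791 N/mm
U = ½kδ² = 0.5 × 1.9791 × 45.2² = 2021.7 N·mm = 2.0217 J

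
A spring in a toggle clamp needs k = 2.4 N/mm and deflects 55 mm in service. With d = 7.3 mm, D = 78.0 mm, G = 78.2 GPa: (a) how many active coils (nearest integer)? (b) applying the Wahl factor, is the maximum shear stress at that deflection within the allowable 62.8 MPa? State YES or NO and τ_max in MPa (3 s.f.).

N_a = Gd⁴/(8D³k) = (78.2×10³)(7.3⁴)/(8·78.0³·2.4) = 24.37 → N_a = 24
Actual rate k = Gd⁴/(8D³·24) = 2.4373 N/mm
Working load F = kδ = 2.4373·55 = 134.05 N
C = 78.0/7.3 = 10.6849; K_W = (4C−1)/(4C−4)+0.615/C = 1.1350
τ_max = K_W·8FD/(πd³) = 1.1350·68.445 = 77.685 MPa
τ_max > 62.8 MPa → exceeds allowable

(a) 24 coils; (b) NO, τ_max = 77.7 MPa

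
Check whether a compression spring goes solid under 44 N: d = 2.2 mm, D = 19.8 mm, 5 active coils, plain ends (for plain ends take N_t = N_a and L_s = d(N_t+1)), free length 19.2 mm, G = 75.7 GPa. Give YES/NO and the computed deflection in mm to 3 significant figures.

k = Gd⁴/(8D³N_a) = (75.7×10³)(2.2⁴)/(8·19.8³·5) = 5.7112 N/mm
N_t = 5; L_s = 2.2·6 = 13.2 mm; δ_solid = L₀ − L_s = 19.2 − 13.2 = 6 mm
δ = F/k = 44/5.7112 = 7.7041 mm
δ ≥ δ_solid → spring goes solid

YES, δ = 7.70 mm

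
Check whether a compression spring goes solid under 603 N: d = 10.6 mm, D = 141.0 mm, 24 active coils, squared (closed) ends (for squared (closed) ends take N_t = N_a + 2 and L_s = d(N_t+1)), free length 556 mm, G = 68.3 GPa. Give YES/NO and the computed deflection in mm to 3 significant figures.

k = Gd⁴/(8D³N_a) = (68.3×10³)(10.6⁴)/(8·141.0³·24) = 1.6021 N/mm
N_t = 26; L_s = 10.6·27 = 286.2 mm; δ_solid = L₀ − L_s = 556 − 286.2 = 269.8 mm
δ = F/k = 603/1.6021 = 376.38 mm
δ ≥ δ_solid → spring goes solid

YES, δ = 376 mm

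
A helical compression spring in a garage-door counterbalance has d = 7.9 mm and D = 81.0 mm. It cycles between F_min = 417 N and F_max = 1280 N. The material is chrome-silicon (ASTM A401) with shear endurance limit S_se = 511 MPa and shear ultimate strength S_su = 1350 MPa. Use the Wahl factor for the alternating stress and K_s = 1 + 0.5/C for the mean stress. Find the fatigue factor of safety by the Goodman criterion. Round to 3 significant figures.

1.47

C = D/d = 81.0/7.9 = 10.2532; K_W = (4C−1)/(4C−4)+0.615/C = 1.1410; K_s = 1+0.5/C = 1.0488
F_a = (F_max−F_min)/2 = 431.5 N; F_m = (F_max+F_min)/2 = 848.5 N
τ_a = K_W·8F_aD/(πd³) = 1.1410 × 180.52 = 205.98 MPa
τ_m = K_s·8F_mD/(πd³) = 1.0488 × 354.97 = 372.28 MPa
Goodman: 1/n_f = τ_a/S_se + τ_m/S_su = 205.98/511 + 372.28/1350 = 0.40309 + 0.27577 = 0.67886
n_f = 1/0.67886 = 1.473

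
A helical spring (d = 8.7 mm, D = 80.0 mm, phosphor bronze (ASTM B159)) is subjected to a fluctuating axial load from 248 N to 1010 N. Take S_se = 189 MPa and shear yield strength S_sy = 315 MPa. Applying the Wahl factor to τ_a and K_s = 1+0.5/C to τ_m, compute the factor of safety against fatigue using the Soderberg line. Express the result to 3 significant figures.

C = D/d = 80.0/8.7 = 9.1954; K_W = (4C−1)/(4C−4)+0.615/C = 1.1584; K_s = 1+0.5/C = 1.0544
F_a = (F_max−F_min)/2 = 381 N; F_m = (F_max+F_min)/2 = 629 N
τ_a = K_W·8F_aD/(πd³) = 1.1584 × 117.87 = 136.54 MPa
τ_m = K_s·8F_mD/(πd³) = 1.0544 × 194.59 = 205.17 MPa
Soderberg: 1/n_f = τ_a/S_se + τ_m/S_sy = 136.54/189 + 205.17/315 = 0.72242 + 0.65134 = 1.3738
n_f = 1/1.3738 = 0.7279

0.728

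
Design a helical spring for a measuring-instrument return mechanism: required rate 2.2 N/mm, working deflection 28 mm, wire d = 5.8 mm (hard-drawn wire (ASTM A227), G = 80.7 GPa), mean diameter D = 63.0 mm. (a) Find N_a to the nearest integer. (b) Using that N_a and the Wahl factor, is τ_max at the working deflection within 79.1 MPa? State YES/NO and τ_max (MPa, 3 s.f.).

(a) 21 coils; (b) YES, τ_max = 56.7 MPa

N_a = Gd⁴/(8D³k) = (80.7×10³)(5.8⁴)/(8·63.0³·2.2) = 20.75 → N_a = 21
Actual rate k = Gd⁴/(8D³·21) = 2.174 N/mm
Working load F = kδ = 2.174·28 = 60.871 N
C = 63.0/5.8 = 10.8621; K_W = (4C−1)/(4C−4)+0.615/C = 1.1327
τ_max = K_W·8FD/(πd³) = 1.1327·50.051 = 56.691 MPa
τ_max ≤ 79.1 MPa → acceptable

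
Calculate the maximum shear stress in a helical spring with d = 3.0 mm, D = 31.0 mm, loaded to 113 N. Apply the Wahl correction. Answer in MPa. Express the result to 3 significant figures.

377 MPa

Spring index C = D/d = 31.0/3.0 = 10.3333
K_W = (4C−1)/(4C−4) + 0.615/C = 40.333/37.333 + 0.0595 = 1.1399
τ₀ = 8FD/(πd³) = 8·113·31.0/(π·3.0³) = 28024/84.823 = 330.38 MPa
τ_max = K·τ₀ = 1.1399 × 330.38 = 376.59 MPa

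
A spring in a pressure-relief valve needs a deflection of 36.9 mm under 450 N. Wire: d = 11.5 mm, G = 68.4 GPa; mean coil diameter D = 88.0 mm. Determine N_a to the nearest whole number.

Required rate k = F/δ = 450/36.9 = 12.195 N/mm
N_a = Gd⁴/(8D³k) = (68.4×10³ × 11.5⁴)/(8 × 88.0³ × 12.195)
    = 1.19632e+09 / 6.64851e+07 = 17.99 → 18 coils

18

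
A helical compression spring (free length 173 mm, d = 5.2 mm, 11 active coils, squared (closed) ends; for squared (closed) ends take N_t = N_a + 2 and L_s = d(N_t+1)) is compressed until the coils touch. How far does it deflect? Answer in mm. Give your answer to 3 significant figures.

N_t = 13; L_s = 5.2·14 = 72.8 mm
δ_solid = L₀ − L_s = 173 − 72.8 = 100.2 mm

100 mm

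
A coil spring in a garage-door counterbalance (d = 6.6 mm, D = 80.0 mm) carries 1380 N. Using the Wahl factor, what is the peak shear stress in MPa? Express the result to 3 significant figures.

1090 MPa

Spring index C = D/d = 80.0/6.6 = 12.1212
K_W = (4C−1)/(4C−4) + 0.615/C = 47.485/44.485 + 0.0507 = 1.1182
τ₀ = 8FD/(πd³) = 8·1380·80.0/(π·6.6³) = 883200/903.2 = 977.86 MPa
τ_max = K·τ₀ = 1.1182 × 977.86 = 1093.4 MPa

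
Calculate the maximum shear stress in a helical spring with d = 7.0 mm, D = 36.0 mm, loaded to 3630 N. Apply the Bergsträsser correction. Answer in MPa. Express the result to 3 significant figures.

Spring index C = D/d = 36.0/7.0 = 5.1429
K_B = (4C+2)/(4C−3) = 22.571/17.571 = 1.2846
τ₀ = 8FD/(πd³) = 8·3630·36.0/(π·7.0³) = 1.04544e+06/1077.6 = 970.19 MPa
τ_max = K·τ₀ = 1.2846 × 970.19 = 1246.3 MPa

1250 MPa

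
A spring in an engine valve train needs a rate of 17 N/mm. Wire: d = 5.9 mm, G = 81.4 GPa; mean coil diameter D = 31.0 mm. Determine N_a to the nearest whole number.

24

N_a = Gd⁴/(8D³k) = (81.4×10³ × 5.9⁴)/(8 × 31.0³ × 17)
    = 9.86353e+07 / 4.05158e+06 = 24.34 → 24 coils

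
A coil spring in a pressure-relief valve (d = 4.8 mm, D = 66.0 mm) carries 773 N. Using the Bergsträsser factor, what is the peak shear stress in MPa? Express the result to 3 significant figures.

1290 MPa

Spring index C = D/d = 66.0/4.8 = 13.7500
K_B = (4C+2)/(4C−3) = 57.000/52.000 = 1.0962
τ₀ = 8FD/(πd³) = 8·773·66.0/(π·4.8³) = 408144/347.44 = 1174.7 MPa
τ_max = K·τ₀ = 1.0962 × 1174.7 = 1287.7 MPa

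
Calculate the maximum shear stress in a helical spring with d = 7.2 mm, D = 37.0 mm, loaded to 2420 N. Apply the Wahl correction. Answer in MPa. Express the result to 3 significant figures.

795 MPa

Spring index C = D/d = 37.0/7.2 = 5.1389
K_W = (4C−1)/(4C−4) + 0.615/C = 19.556/16.556 + 0.1197 = 1.3009
τ₀ = 8FD/(πd³) = 8·2420·37.0/(π·7.2³) = 716320/1172.6 = 610.89 MPa
τ_max = K·τ₀ = 1.3009 × 610.89 = 794.69 MPa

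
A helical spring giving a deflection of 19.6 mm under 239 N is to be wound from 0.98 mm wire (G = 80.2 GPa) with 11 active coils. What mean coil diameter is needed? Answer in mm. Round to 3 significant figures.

4.10 mm

Required rate k = F/δ = 239/19.6 = 12.194 N/mm
D = (Gd⁴/(8N_a·k))^(1/3) = (80.2×10³·0.98⁴/(8·11·12.194))^(1/3)
  = (68.9373)^(1/3) = 4.1003 mm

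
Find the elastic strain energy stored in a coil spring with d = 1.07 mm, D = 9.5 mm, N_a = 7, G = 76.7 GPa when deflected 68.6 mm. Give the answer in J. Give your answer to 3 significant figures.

4.93 J

k = Gd⁴/(8D³N_a) = (76.7×10³)(1.07⁴)/(8·9.5³·7) = 2.094 N/mm
U = ½kδ² = 0.5 × 2.094 × 68.6² = 4927.1 N·mm = 4.9271 J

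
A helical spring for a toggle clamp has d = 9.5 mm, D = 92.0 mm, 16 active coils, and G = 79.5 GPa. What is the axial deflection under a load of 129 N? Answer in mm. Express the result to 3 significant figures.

19.9 mm

k = Gd⁴/(8D³N_a) = (79.5×10³)(9.5⁴)/(8·92.0³·16) = 6.4966 N/mm
δ = F/k = 129 / 6.4966 = 19.856 mm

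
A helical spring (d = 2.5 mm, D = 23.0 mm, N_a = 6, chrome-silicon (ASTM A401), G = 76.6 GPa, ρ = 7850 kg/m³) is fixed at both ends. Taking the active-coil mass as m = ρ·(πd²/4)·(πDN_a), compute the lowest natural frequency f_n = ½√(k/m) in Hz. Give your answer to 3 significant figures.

k = Gd⁴/(8D³N_a) = (76.6×10³)(2.5⁴)/(8·23.0³·6) = 5.1235 N/mm = 5123.5 N/m
Wire length L = πDN_a = π·23.0·6 = 433.54 mm
m = ρ·(πd²/4)·L = 7850 × 4.9087×10⁻⁶ m² × 0.43354 m = 0.016706 kg
f_n = ½√(k/m) = 0.5·√(5123.5/0.016706) = 0.5·√(3.0669e+05) = 276.9 Hz

277 Hz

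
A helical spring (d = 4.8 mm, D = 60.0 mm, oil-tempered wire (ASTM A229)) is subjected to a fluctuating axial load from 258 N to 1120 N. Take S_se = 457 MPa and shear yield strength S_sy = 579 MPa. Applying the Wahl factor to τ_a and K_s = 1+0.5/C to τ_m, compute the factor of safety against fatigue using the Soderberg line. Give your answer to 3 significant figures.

C = D/d = 60.0/4.8 = 12.5000; K_W = (4C−1)/(4C−4)+0.615/C = 1.1144; K_s = 1+0.5/C = 1.0400
F_a = (F_max−F_min)/2 = 431 N; F_m = (F_max+F_min)/2 = 689 N
τ_a = K_W·8F_aD/(πd³) = 1.1144 × 595.45 = 663.58 MPa
τ_m = K_s·8F_mD/(πd³) = 1.0400 × 951.89 = 989.97 MPa
Soderberg: 1/n_f = τ_a/S_se + τ_m/S_sy = 663.58/457 + 989.97/579 = 1.45203 + 1.70979 = 3.1618
n_f = 1/3.1618 = 0.3163

0.316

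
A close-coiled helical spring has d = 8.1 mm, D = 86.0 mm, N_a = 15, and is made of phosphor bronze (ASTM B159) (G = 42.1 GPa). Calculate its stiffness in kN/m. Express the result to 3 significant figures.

2.37 kN/m

k = Gd⁴/(8D³N_a) = (42.1×10³ × 8.1⁴) / (8 × 86.0³ × 15)
  = 1.81227e+08 / 7.63267e+07 = 2.3744 N/mm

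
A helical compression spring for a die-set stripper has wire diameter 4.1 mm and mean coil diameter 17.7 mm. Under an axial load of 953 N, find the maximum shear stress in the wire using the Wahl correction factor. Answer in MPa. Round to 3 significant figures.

853 MPa

Spring index C = D/d = 17.7/4.1 = 4.3171
K_W = (4C−1)/(4C−4) + 0.615/C = 16.268/13.268 + 0.1425 = 1.3686
τ₀ = 8FD/(πd³) = 8·953·17.7/(π·4.1³) = 134945/216.52 = 623.24 MPa
τ_max = K·τ₀ = 1.3686 × 623.24 = 852.94 MPa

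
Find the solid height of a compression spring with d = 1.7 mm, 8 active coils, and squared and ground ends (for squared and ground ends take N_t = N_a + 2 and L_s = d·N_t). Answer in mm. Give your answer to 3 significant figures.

squared and ground ends: N_t = N_a + 2 = 8 + 2 = 10
L_s = d·N_t = 1.7 × 10 = 17 mm

17.0 mm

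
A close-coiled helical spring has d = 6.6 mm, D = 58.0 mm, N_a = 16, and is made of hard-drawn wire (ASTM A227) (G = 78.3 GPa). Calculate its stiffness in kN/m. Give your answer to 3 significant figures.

5.95 kN/m

k = Gd⁴/(8D³N_a) = (78.3×10³ × 6.6⁴) / (8 × 58.0³ × 16)
  = 1.48572e+08 / 2.49743e+07 = 5.949 N/mm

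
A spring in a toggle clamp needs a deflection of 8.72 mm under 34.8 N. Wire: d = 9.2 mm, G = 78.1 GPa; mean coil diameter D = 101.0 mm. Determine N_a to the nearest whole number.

Required rate k = F/δ = 34.8/8.72 = 3.9908 N/mm
N_a = Gd⁴/(8D³k) = (78.1×10³ × 9.2⁴)/(8 × 101.0³ × 3.9908)
    = 5.59503e+08 / 3.2894e+07 = 17.01 → 17 coils

17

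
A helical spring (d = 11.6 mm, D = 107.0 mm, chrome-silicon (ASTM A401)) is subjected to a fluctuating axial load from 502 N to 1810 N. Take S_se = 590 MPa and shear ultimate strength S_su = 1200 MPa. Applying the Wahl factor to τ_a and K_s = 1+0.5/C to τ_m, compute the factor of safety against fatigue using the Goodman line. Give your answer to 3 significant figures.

2.49

C = D/d = 107.0/11.6 = 9.2241; K_W = (4C−1)/(4C−4)+0.615/C = 1.1579; K_s = 1+0.5/C = 1.0542
F_a = (F_max−F_min)/2 = 654 N; F_m = (F_max+F_min)/2 = 1156 N
τ_a = K_W·8F_aD/(πd³) = 1.1579 × 114.16 = 132.19 MPa
τ_m = K_s·8F_mD/(πd³) = 1.0542 × 201.79 = 212.73 MPa
Goodman: 1/n_f = τ_a/S_se + τ_m/S_su = 132.19/590 + 212.73/1200 = 0.22404 + 0.17728 = 0.40132
n_f = 1/0.40132 = 2.492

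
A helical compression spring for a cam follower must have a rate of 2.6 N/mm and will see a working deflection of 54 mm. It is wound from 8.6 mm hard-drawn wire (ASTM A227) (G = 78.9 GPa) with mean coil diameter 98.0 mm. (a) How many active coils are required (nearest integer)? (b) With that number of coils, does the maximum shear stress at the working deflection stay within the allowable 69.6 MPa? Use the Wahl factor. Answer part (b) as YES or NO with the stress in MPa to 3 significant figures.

(a) 22 coils; (b) YES, τ_max = 62.2 MPa

N_a = Gd⁴/(8D³k) = (78.9×10³)(8.6⁴)/(8·98.0³·2.6) = 22.05 → N_a = 22
Actual rate k = Gd⁴/(8D³·22) = 2.6054 N/mm
Working load F = kδ = 2.6054·54 = 140.69 N
C = 98.0/8.6 = 11.3953; K_W = (4C−1)/(4C−4)+0.615/C = 1.1261
τ_max = K_W·8FD/(πd³) = 1.1261·55.201 = 62.162 MPa
τ_max ≤ 69.6 MPa → acceptable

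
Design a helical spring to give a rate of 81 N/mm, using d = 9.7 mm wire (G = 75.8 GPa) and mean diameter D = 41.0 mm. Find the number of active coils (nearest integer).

15

N_a = Gd⁴/(8D³k) = (75.8×10³ × 9.7⁴)/(8 × 41.0³ × 81)
    = 6.71052e+08 / 4.46608e+07 = 15.03 → 15 coils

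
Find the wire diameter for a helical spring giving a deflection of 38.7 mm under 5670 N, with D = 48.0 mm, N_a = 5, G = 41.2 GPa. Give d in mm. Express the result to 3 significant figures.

Required rate k = F/δ = 5670/38.7 = 146.51 N/mm
d = (8D³N_a·k / G)^(1/4) = (8·48.0³·5·146.51 / (41.2×10³))^0.25
  = (15731)^0.25 = 11.1993 mm

11.2 mm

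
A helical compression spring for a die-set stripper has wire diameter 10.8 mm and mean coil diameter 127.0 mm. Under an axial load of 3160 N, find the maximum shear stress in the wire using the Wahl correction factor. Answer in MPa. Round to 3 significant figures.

910 MPa

Spring index C = D/d = 127.0/10.8 = 11.7593
K_W = (4C−1)/(4C−4) + 0.615/C = 46.037/43.037 + 0.0523 = 1.1220
τ₀ = 8FD/(πd³) = 8·3160·127.0/(π·10.8³) = 3.21056e+06/3957.5 = 811.26 MPa
τ_max = K·τ₀ = 1.1220 × 811.26 = 910.24 MPa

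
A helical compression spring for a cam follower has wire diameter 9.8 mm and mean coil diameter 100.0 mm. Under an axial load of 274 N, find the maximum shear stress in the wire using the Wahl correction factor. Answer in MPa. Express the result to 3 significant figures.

Spring index C = D/d = 100.0/9.8 = 10.2041
K_W = (4C−1)/(4C−4) + 0.615/C = 39.816/36.816 + 0.0603 = 1.1418
τ₀ = 8FD/(πd³) = 8·274·100.0/(π·9.8³) = 219200/2956.8 = 74.133 MPa
τ_max = K·τ₀ = 1.1418 × 74.133 = 84.642 MPa

84.6 MPa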